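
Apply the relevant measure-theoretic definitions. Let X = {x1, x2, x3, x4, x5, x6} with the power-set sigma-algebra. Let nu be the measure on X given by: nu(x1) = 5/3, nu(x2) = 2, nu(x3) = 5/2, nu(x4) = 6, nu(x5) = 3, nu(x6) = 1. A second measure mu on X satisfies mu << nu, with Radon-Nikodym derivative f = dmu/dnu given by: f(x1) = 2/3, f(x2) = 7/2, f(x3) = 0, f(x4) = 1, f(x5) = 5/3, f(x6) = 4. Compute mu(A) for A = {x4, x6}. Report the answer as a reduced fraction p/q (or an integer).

By the defining property of the Radon-Nikodym derivative, for every measurable set A,
  mu(A) = integral_A f dnu.
Since nu is a discrete measure concentrated on the atoms of X, the integral over A reduces to the sum
  mu(A) = sum_{x in A} f(x) * nu({x}).
Computing each term:
  x4: f(x4) * nu(x4) = 1 * 6 = 6.
  x6: f(x6) * nu(x6) = 4 * 1 = 4.
Summing: mu(A) = 6 + 4 = 10.

10


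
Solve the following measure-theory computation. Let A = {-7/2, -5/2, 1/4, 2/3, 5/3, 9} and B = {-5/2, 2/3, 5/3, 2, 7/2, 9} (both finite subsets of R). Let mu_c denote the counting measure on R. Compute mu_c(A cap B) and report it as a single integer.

Counting measure on a finite set equals cardinality. mu_c(A cap B) = |A cap B| (elements appearing in both).
Enumerating the elements of A that also lie in B gives 4 element(s).
So mu_c(A cap B) = 4.

4


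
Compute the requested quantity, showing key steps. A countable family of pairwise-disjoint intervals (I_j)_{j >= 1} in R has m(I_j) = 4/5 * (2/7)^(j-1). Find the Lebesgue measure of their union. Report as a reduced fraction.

By countable additivity of the Lebesgue measure on pairwise disjoint measurable sets,
  m(union_{j >= 1} I_j) = sum_{j >= 1} m(I_j) = sum_{j >= 1} a * r^(j-1),
  with a = 4/5 and r = 2/7.
Since 0 < r = 2/7 < 1, the geometric series converges:
  sum_{j >= 1} a * r^(j-1) = a / (1 - r).
  = 4/5 / (1 - 2/7)
  = 4/5 / (5/7)
  = 28/25.

28/25


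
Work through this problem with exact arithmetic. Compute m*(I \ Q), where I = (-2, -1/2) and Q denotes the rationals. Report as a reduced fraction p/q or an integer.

The interval I = (-2, -1/2) has m(I) = -1/2 - (-2) = 3/2 (endpoints are measure-zero, so open/closed/half-open agree). Write I = (I cap Q) u (I \ Q). The rationals in I are countable, so m*(I cap Q) = 0 (cover each rational by intervals whose total length is arbitrarily small). By countable subadditivity m*(I) <= m*(I cap Q) + m*(I \ Q), hence m*(I \ Q) >= m(I) = 3/2. The reverse inequality m*(I \ Q) <= m*(I) = 3/2 is trivial since (I \ Q) is a subset of I. Therefore m*(I \ Q) = 3/2.

3/2


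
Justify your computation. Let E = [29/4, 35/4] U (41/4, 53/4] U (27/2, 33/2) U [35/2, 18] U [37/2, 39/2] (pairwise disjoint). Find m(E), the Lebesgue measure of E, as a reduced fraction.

For pairwise disjoint intervals, m(union_i I_i) = sum_i m(I_i),
and m is invariant under swapping open/closed endpoints (single points have measure 0).
So m(E) = sum_i (b_i - a_i).
  I_1 has length 35/4 - 29/4 = 3/2.
  I_2 has length 53/4 - 41/4 = 3.
  I_3 has length 33/2 - 27/2 = 3.
  I_4 has length 18 - 35/2 = 1/2.
  I_5 has length 39/2 - 37/2 = 1.
Summing:
  m(E) = 3/2 + 3 + 3 + 1/2 + 1 = 9.

9


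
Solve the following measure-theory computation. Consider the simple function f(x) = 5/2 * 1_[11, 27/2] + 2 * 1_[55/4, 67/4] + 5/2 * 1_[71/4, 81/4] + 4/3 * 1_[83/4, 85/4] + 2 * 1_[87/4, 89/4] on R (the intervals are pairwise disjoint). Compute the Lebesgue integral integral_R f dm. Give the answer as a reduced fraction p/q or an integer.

For a simple function f = sum_i c_i * 1_{A_i} with disjoint A_i,
  integral f dm = sum_i c_i * m(A_i).
Lengths of the A_i:
  m(A_1) = 27/2 - 11 = 5/2.
  m(A_2) = 67/4 - 55/4 = 3.
  m(A_3) = 81/4 - 71/4 = 5/2.
  m(A_4) = 85/4 - 83/4 = 1/2.
  m(A_5) = 89/4 - 87/4 = 1/2.
Contributions c_i * m(A_i):
  (5/2) * (5/2) = 25/4.
  (2) * (3) = 6.
  (5/2) * (5/2) = 25/4.
  (4/3) * (1/2) = 2/3.
  (2) * (1/2) = 1.
Total: 25/4 + 6 + 25/4 + 2/3 + 1 = 121/6.

121/6


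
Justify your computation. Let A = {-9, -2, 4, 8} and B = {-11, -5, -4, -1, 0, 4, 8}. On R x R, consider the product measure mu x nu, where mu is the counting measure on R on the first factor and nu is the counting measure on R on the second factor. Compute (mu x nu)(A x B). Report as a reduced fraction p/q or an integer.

For a measurable rectangle A x B, the product measure satisfies
  (mu x nu)(A x B) = mu(A) * nu(B).
  mu(A) = 4.
  nu(B) = 7.
  (mu x nu)(A x B) = 4 * 7 = 28.

28


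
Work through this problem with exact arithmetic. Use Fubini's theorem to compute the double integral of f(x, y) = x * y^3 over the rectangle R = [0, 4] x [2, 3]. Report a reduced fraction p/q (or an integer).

f(x, y) is a tensor product of a function of x and a function of y, and both factors are bounded continuous (hence Lebesgue integrable) on the rectangle, so Fubini's theorem applies:
  integral_R f d(m x m) = (integral_a1^b1 x dx) * (integral_a2^b2 y^3 dy).
Inner integral in x: integral_{0}^{4} x dx = (4^2 - 0^2)/2
  = 8.
Inner integral in y: integral_{2}^{3} y^3 dy = (3^4 - 2^4)/4
  = 65/4.
Product: (8) * (65/4) = 130.

130


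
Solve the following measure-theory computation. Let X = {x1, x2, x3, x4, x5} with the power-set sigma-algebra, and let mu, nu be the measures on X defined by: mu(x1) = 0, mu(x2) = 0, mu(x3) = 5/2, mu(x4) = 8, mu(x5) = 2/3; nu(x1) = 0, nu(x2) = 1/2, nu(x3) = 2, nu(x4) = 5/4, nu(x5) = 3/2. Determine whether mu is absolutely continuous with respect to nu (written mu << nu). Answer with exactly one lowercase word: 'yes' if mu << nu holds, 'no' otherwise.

mu << nu means: every nu-null measurable set is also mu-null; equivalently, for every atom x, if nu({x}) = 0 then mu({x}) = 0.
Checking each atom:
  x1: nu = 0, mu = 0 -> consistent with mu << nu.
  x2: nu = 1/2 > 0 -> no constraint.
  x3: nu = 2 > 0 -> no constraint.
  x4: nu = 5/4 > 0 -> no constraint.
  x5: nu = 3/2 > 0 -> no constraint.
No atom violates the condition. Therefore mu << nu.

yes


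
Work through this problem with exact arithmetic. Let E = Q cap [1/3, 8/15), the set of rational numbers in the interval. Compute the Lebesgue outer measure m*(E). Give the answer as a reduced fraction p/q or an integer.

Q cap [1/3, 8/15) is countable; list its elements as q_1, q_2, ... . Fix eps > 0 and cover the k-th point by an interval of length eps * 2^(-k). The cover has total length eps * sum_{k>=1} 2^(-k) = eps, so by definition of outer measure m*(Q cap [1/3, 8/15)) <= eps. Since eps was arbitrary and m* >= 0, the outer measure is 0.

0


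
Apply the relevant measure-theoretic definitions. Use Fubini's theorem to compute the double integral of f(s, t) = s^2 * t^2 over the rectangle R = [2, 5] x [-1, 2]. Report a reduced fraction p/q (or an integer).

f(s, t) is a tensor product of a function of s and a function of t, and both factors are bounded continuous (hence Lebesgue integrable) on the rectangle, so Fubini's theorem applies:
  integral_R f d(m x m) = (integral_a1^b1 s^2 ds) * (integral_a2^b2 t^2 dt).
Inner integral in s: integral_{2}^{5} s^2 ds = (5^3 - 2^3)/3
  = 39.
Inner integral in t: integral_{-1}^{2} t^2 dt = (2^3 - (-1)^3)/3
  = 3.
Product: (39) * (3) = 117.

117


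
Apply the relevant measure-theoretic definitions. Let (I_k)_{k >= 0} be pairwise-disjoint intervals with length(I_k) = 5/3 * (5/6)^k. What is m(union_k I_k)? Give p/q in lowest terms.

By countable additivity of the Lebesgue measure on pairwise disjoint measurable sets,
  m(union_{k >= 0} I_k) = sum_{k >= 0} m(I_k) = sum_{k >= 0} a * r^k,
  with a = 5/3 and r = 5/6.
Since 0 < r = 5/6 < 1, the geometric series converges:
  sum_{k >= 0} a * r^k = a / (1 - r).
  = 5/3 / (1 - 5/6)
  = 5/3 / (1/6)
  = 10.

10


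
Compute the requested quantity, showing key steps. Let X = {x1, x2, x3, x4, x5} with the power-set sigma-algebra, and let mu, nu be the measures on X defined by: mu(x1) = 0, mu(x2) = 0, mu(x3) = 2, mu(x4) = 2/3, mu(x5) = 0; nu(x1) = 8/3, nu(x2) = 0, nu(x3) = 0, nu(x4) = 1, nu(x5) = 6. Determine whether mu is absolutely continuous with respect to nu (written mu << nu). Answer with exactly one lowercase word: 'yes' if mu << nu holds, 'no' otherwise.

mu << nu means: every nu-null measurable set is also mu-null; equivalently, for every atom x, if nu({x}) = 0 then mu({x}) = 0.
Checking each atom:
  x1: nu = 8/3 > 0 -> no constraint.
  x2: nu = 0, mu = 0 -> consistent with mu << nu.
  x3: nu = 0, mu = 2 > 0 -> violates mu << nu.
  x4: nu = 1 > 0 -> no constraint.
  x5: nu = 6 > 0 -> no constraint.
The atom(s) x3 violate the condition (nu = 0 but mu > 0). Therefore mu is NOT absolutely continuous w.r.t. nu.

no


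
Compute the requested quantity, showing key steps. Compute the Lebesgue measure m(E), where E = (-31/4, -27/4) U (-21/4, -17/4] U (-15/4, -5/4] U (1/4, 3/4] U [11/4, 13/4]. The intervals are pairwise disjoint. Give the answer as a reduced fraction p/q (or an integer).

For pairwise disjoint intervals, m(union_i I_i) = sum_i m(I_i),
and m is invariant under swapping open/closed endpoints (single points have measure 0).
So m(E) = sum_i (b_i - a_i).
  I_1 has length -27/4 - (-31/4) = 1.
  I_2 has length -17/4 - (-21/4) = 1.
  I_3 has length -5/4 - (-15/4) = 5/2.
  I_4 has length 3/4 - 1/4 = 1/2.
  I_5 has length 13/4 - 11/4 = 1/2.
Summing:
  m(E) = 1 + 1 + 5/2 + 1/2 + 1/2 = 11/2.

11/2


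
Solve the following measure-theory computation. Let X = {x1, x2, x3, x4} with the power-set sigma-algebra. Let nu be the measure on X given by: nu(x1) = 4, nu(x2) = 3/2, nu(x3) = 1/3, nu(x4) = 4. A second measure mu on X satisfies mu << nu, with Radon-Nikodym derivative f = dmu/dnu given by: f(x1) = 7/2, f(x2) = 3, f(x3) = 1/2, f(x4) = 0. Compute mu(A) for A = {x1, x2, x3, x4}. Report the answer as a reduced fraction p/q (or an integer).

By the defining property of the Radon-Nikodym derivative, for every measurable set A,
  mu(A) = integral_A f dnu.
Since nu is a discrete measure concentrated on the atoms of X, the integral over A reduces to the sum
  mu(A) = sum_{x in A} f(x) * nu({x}).
Computing each term:
  x1: f(x1) * nu(x1) = 7/2 * 4 = 14.
  x2: f(x2) * nu(x2) = 3 * 3/2 = 9/2.
  x3: f(x3) * nu(x3) = 1/2 * 1/3 = 1/6.
  x4: f(x4) * nu(x4) = 0 * 4 = 0.
Summing: mu(A) = 14 + 9/2 + 1/6 + 0 = 56/3.

56/3


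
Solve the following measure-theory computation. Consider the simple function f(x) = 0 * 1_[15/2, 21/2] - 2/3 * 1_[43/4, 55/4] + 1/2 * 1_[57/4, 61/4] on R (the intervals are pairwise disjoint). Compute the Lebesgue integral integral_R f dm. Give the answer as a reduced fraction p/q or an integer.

For a simple function f = sum_i c_i * 1_{A_i} with disjoint A_i,
  integral f dm = sum_i c_i * m(A_i).
Lengths of the A_i:
  m(A_1) = 21/2 - 15/2 = 3.
  m(A_2) = 55/4 - 43/4 = 3.
  m(A_3) = 61/4 - 57/4 = 1.
Contributions c_i * m(A_i):
  (0) * (3) = 0.
  (-2/3) * (3) = -2.
  (1/2) * (1) = 1/2.
Total: 0 - 2 + 1/2 = -3/2.

-3/2


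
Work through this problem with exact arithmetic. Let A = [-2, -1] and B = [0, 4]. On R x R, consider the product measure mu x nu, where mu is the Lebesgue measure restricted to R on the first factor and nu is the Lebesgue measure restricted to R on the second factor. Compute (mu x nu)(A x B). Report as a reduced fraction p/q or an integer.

For a measurable rectangle A x B, the product measure satisfies
  (mu x nu)(A x B) = mu(A) * nu(B).
  mu(A) = 1.
  nu(B) = 4.
  (mu x nu)(A x B) = 1 * 4 = 4.

4


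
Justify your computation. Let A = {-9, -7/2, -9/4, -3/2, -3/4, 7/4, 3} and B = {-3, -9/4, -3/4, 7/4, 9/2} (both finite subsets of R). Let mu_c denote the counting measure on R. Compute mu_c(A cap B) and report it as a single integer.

Counting measure on a finite set equals cardinality. mu_c(A cap B) = |A cap B| (elements appearing in both).
Enumerating the elements of A that also lie in B gives 3 element(s).
So mu_c(A cap B) = 3.

3


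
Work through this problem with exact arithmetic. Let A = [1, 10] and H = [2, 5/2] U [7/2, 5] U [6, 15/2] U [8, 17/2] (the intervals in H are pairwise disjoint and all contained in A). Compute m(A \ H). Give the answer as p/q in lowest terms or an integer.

The ambient interval has length m(A) = 10 - 1 = 9.
Since the holes are disjoint and sit inside A, by finite additivity
  m(H) = sum_i (b_i - a_i), and m(A \ H) = m(A) - m(H).
Computing the hole measures:
  m(H_1) = 5/2 - 2 = 1/2.
  m(H_2) = 5 - 7/2 = 3/2.
  m(H_3) = 15/2 - 6 = 3/2.
  m(H_4) = 17/2 - 8 = 1/2.
Summed: m(H) = 1/2 + 3/2 + 3/2 + 1/2 = 4.
So m(A \ H) = 9 - 4 = 5.

5


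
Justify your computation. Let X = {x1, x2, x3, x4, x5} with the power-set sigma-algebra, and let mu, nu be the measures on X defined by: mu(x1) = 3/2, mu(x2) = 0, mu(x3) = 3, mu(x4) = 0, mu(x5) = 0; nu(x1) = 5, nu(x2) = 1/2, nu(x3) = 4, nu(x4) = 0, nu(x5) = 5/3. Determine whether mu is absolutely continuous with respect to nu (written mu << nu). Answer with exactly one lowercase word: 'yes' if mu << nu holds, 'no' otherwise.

mu << nu means: every nu-null measurable set is also mu-null; equivalently, for every atom x, if nu({x}) = 0 then mu({x}) = 0.
Checking each atom:
  x1: nu = 5 > 0 -> no constraint.
  x2: nu = 1/2 > 0 -> no constraint.
  x3: nu = 4 > 0 -> no constraint.
  x4: nu = 0, mu = 0 -> consistent with mu << nu.
  x5: nu = 5/3 > 0 -> no constraint.
No atom violates the condition. Therefore mu << nu.

yes


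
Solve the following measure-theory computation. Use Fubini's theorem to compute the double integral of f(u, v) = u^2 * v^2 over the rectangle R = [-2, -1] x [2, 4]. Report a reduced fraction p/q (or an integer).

f(u, v) is a tensor product of a function of u and a function of v, and both factors are bounded continuous (hence Lebesgue integrable) on the rectangle, so Fubini's theorem applies:
  integral_R f d(m x m) = (integral_a1^b1 u^2 du) * (integral_a2^b2 v^2 dv).
Inner integral in u: integral_{-2}^{-1} u^2 du = ((-1)^3 - (-2)^3)/3
  = 7/3.
Inner integral in v: integral_{2}^{4} v^2 dv = (4^3 - 2^3)/3
  = 56/3.
Product: (7/3) * (56/3) = 392/9.

392/9


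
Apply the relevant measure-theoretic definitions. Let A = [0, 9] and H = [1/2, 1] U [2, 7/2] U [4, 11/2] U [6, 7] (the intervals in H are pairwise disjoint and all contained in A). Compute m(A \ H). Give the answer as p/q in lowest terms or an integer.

The ambient interval has length m(A) = 9 - 0 = 9.
Since the holes are disjoint and sit inside A, by finite additivity
  m(H) = sum_i (b_i - a_i), and m(A \ H) = m(A) - m(H).
Computing the hole measures:
  m(H_1) = 1 - 1/2 = 1/2.
  m(H_2) = 7/2 - 2 = 3/2.
  m(H_3) = 11/2 - 4 = 3/2.
  m(H_4) = 7 - 6 = 1.
Summed: m(H) = 1/2 + 3/2 + 3/2 + 1 = 9/2.
So m(A \ H) = 9 - 9/2 = 9/2.

9/2


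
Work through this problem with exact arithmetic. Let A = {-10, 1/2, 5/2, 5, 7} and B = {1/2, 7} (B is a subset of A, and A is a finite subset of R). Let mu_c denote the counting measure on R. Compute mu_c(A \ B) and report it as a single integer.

Counting measure assigns mu_c(E) = |E| (number of elements) when E is finite. For B subset A, A \ B is the set of elements of A not in B, so |A \ B| = |A| - |B|.
|A| = 5, |B| = 2, so mu_c(A \ B) = 5 - 2 = 3.

3


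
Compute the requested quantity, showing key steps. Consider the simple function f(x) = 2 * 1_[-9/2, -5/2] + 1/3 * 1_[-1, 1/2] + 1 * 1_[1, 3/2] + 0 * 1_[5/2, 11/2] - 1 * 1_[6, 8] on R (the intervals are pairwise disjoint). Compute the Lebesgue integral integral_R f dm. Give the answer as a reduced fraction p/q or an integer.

For a simple function f = sum_i c_i * 1_{A_i} with disjoint A_i,
  integral f dm = sum_i c_i * m(A_i).
Lengths of the A_i:
  m(A_1) = -5/2 - (-9/2) = 2.
  m(A_2) = 1/2 - (-1) = 3/2.
  m(A_3) = 3/2 - 1 = 1/2.
  m(A_4) = 11/2 - 5/2 = 3.
  m(A_5) = 8 - 6 = 2.
Contributions c_i * m(A_i):
  (2) * (2) = 4.
  (1/3) * (3/2) = 1/2.
  (1) * (1/2) = 1/2.
  (0) * (3) = 0.
  (-1) * (2) = -2.
Total: 4 + 1/2 + 1/2 + 0 - 2 = 3.

3


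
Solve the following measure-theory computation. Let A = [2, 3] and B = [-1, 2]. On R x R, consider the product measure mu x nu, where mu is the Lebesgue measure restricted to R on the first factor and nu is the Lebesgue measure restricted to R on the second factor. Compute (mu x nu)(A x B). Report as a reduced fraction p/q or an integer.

For a measurable rectangle A x B, the product measure satisfies
  (mu x nu)(A x B) = mu(A) * nu(B).
  mu(A) = 1.
  nu(B) = 3.
  (mu x nu)(A x B) = 1 * 3 = 3.

3


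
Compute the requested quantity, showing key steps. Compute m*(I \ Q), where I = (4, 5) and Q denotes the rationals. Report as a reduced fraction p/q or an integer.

The interval I = (4, 5) has m(I) = 5 - 4 = 1 (endpoints are measure-zero, so open/closed/half-open agree). Write I = (I cap Q) u (I \ Q). The rationals in I are countable, so m*(I cap Q) = 0 (cover each rational by intervals whose total length is arbitrarily small). By countable subadditivity m*(I) <= m*(I cap Q) + m*(I \ Q), hence m*(I \ Q) >= m(I) = 1. The reverse inequality m*(I \ Q) <= m*(I) = 1 is trivial since (I \ Q) is a subset of I. Therefore m*(I \ Q) = 1.

1


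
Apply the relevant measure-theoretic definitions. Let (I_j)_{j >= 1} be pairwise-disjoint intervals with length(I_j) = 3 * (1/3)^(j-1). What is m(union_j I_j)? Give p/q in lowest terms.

By countable additivity of the Lebesgue measure on pairwise disjoint measurable sets,
  m(union_{j >= 1} I_j) = sum_{j >= 1} m(I_j) = sum_{j >= 1} a * r^(j-1),
  with a = 3 and r = 1/3.
Since 0 < r = 1/3 < 1, the geometric series converges:
  sum_{j >= 1} a * r^(j-1) = a / (1 - r).
  = 3 / (1 - 1/3)
  = 3 / (2/3)
  = 9/2.

9/2


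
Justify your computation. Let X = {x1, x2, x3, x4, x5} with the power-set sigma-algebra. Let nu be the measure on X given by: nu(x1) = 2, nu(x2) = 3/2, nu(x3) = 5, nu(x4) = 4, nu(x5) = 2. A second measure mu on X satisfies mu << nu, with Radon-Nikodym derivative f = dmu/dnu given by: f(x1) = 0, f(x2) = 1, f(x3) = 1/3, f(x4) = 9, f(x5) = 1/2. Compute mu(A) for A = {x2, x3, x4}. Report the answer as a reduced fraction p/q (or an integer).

By the defining property of the Radon-Nikodym derivative, for every measurable set A,
  mu(A) = integral_A f dnu.
Since nu is a discrete measure concentrated on the atoms of X, the integral over A reduces to the sum
  mu(A) = sum_{x in A} f(x) * nu({x}).
Computing each term:
  x2: f(x2) * nu(x2) = 1 * 3/2 = 3/2.
  x3: f(x3) * nu(x3) = 1/3 * 5 = 5/3.
  x4: f(x4) * nu(x4) = 9 * 4 = 36.
Summing: mu(A) = 3/2 + 5/3 + 36 = 235/6.

235/6


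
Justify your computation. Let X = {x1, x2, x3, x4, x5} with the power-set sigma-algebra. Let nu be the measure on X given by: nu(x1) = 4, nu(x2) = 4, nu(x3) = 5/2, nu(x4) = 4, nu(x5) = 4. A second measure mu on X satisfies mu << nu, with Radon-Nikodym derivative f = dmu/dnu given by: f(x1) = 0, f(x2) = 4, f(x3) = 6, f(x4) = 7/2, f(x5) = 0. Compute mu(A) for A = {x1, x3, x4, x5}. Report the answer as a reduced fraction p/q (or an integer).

By the defining property of the Radon-Nikodym derivative, for every measurable set A,
  mu(A) = integral_A f dnu.
Since nu is a discrete measure concentrated on the atoms of X, the integral over A reduces to the sum
  mu(A) = sum_{x in A} f(x) * nu({x}).
Computing each term:
  x1: f(x1) * nu(x1) = 0 * 4 = 0.
  x3: f(x3) * nu(x3) = 6 * 5/2 = 15.
  x4: f(x4) * nu(x4) = 7/2 * 4 = 14.
  x5: f(x5) * nu(x5) = 0 * 4 = 0.
Summing: mu(A) = 0 + 15 + 14 + 0 = 29.

29


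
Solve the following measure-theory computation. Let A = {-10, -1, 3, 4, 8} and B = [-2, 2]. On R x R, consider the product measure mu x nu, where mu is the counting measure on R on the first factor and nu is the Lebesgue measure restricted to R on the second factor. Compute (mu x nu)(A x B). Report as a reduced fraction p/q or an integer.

For a measurable rectangle A x B, the product measure satisfies
  (mu x nu)(A x B) = mu(A) * nu(B).
  mu(A) = 5.
  nu(B) = 4.
  (mu x nu)(A x B) = 5 * 4 = 20.

20


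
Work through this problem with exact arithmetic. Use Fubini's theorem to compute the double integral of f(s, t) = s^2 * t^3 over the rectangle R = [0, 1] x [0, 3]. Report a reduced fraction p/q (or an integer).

f(s, t) is a tensor product of a function of s and a function of t, and both factors are bounded continuous (hence Lebesgue integrable) on the rectangle, so Fubini's theorem applies:
  integral_R f d(m x m) = (integral_a1^b1 s^2 ds) * (integral_a2^b2 t^3 dt).
Inner integral in s: integral_{0}^{1} s^2 ds = (1^3 - 0^3)/3
  = 1/3.
Inner integral in t: integral_{0}^{3} t^3 dt = (3^4 - 0^4)/4
  = 81/4.
Product: (1/3) * (81/4) = 27/4.

27/4


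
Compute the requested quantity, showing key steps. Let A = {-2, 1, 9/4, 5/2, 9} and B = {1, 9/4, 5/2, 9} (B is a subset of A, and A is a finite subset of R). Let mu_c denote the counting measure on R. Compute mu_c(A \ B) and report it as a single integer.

Counting measure assigns mu_c(E) = |E| (number of elements) when E is finite. For B subset A, A \ B is the set of elements of A not in B, so |A \ B| = |A| - |B|.
|A| = 5, |B| = 4, so mu_c(A \ B) = 5 - 4 = 1.

1


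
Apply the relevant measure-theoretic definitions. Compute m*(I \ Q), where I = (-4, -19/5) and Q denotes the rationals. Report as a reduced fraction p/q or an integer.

The interval I = (-4, -19/5) has m(I) = -19/5 - (-4) = 1/5 (endpoints are measure-zero, so open/closed/half-open agree). Write I = (I cap Q) u (I \ Q). The rationals in I are countable, so m*(I cap Q) = 0 (cover each rational by intervals whose total length is arbitrarily small). By countable subadditivity m*(I) <= m*(I cap Q) + m*(I \ Q), hence m*(I \ Q) >= m(I) = 1/5. The reverse inequality m*(I \ Q) <= m*(I) = 1/5 is trivial since (I \ Q) is a subset of I. Therefore m*(I \ Q) = 1/5.

1/5


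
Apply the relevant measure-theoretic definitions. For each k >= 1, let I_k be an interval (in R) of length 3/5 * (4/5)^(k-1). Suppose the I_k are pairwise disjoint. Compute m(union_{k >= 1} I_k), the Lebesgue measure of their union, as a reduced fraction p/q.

By countable additivity of the Lebesgue measure on pairwise disjoint measurable sets,
  m(union_{k >= 1} I_k) = sum_{k >= 1} m(I_k) = sum_{k >= 1} a * r^(k-1),
  with a = 3/5 and r = 4/5.
Since 0 < r = 4/5 < 1, the geometric series converges:
  sum_{k >= 1} a * r^(k-1) = a / (1 - r).
  = 3/5 / (1 - 4/5)
  = 3/5 / (1/5)
  = 3.

3


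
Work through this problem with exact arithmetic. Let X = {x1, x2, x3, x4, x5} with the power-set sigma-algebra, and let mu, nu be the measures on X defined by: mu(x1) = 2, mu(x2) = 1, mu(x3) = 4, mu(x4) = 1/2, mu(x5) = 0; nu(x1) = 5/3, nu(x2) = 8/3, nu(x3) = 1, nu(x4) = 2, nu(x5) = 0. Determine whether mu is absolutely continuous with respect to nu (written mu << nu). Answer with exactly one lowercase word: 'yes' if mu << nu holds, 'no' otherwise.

mu << nu means: every nu-null measurable set is also mu-null; equivalently, for every atom x, if nu({x}) = 0 then mu({x}) = 0.
Checking each atom:
  x1: nu = 5/3 > 0 -> no constraint.
  x2: nu = 8/3 > 0 -> no constraint.
  x3: nu = 1 > 0 -> no constraint.
  x4: nu = 2 > 0 -> no constraint.
  x5: nu = 0, mu = 0 -> consistent with mu << nu.
No atom violates the condition. Therefore mu << nu.

yes


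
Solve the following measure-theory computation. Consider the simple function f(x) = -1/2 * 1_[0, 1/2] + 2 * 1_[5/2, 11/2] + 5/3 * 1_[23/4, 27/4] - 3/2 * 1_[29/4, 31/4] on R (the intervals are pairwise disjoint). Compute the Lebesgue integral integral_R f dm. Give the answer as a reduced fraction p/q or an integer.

For a simple function f = sum_i c_i * 1_{A_i} with disjoint A_i,
  integral f dm = sum_i c_i * m(A_i).
Lengths of the A_i:
  m(A_1) = 1/2 - 0 = 1/2.
  m(A_2) = 11/2 - 5/2 = 3.
  m(A_3) = 27/4 - 23/4 = 1.
  m(A_4) = 31/4 - 29/4 = 1/2.
Contributions c_i * m(A_i):
  (-1/2) * (1/2) = -1/4.
  (2) * (3) = 6.
  (5/3) * (1) = 5/3.
  (-3/2) * (1/2) = -3/4.
Total: -1/4 + 6 + 5/3 - 3/4 = 20/3.

20/3


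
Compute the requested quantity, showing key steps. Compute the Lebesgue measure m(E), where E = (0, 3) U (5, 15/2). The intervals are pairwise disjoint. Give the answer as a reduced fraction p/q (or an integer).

For pairwise disjoint intervals, m(union_i I_i) = sum_i m(I_i),
and m is invariant under swapping open/closed endpoints (single points have measure 0).
So m(E) = sum_i (b_i - a_i).
  I_1 has length 3 - 0 = 3.
  I_2 has length 15/2 - 5 = 5/2.
Summing:
  m(E) = 3 + 5/2 = 11/2.

11/2


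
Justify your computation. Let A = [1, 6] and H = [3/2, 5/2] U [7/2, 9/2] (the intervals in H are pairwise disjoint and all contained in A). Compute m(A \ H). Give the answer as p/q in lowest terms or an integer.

The ambient interval has length m(A) = 6 - 1 = 5.
Since the holes are disjoint and sit inside A, by finite additivity
  m(H) = sum_i (b_i - a_i), and m(A \ H) = m(A) - m(H).
Computing the hole measures:
  m(H_1) = 5/2 - 3/2 = 1.
  m(H_2) = 9/2 - 7/2 = 1.
Summed: m(H) = 1 + 1 = 2.
So m(A \ H) = 5 - 2 = 3.

3


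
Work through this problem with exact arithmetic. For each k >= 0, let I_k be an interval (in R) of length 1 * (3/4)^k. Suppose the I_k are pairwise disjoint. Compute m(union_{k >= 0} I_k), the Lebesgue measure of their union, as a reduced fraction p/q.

By countable additivity of the Lebesgue measure on pairwise disjoint measurable sets,
  m(union_{k >= 0} I_k) = sum_{k >= 0} m(I_k) = sum_{k >= 0} a * r^k,
  with a = 1 and r = 3/4.
Since 0 < r = 3/4 < 1, the geometric series converges:
  sum_{k >= 0} a * r^k = a / (1 - r).
  = 1 / (1 - 3/4)
  = 1 / (1/4)
  = 4.

4


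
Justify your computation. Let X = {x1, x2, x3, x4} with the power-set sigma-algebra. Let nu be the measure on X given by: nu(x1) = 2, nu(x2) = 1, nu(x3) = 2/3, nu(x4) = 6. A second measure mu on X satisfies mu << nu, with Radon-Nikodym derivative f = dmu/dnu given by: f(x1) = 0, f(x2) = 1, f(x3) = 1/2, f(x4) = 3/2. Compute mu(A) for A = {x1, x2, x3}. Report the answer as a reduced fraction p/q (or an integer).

By the defining property of the Radon-Nikodym derivative, for every measurable set A,
  mu(A) = integral_A f dnu.
Since nu is a discrete measure concentrated on the atoms of X, the integral over A reduces to the sum
  mu(A) = sum_{x in A} f(x) * nu({x}).
Computing each term:
  x1: f(x1) * nu(x1) = 0 * 2 = 0.
  x2: f(x2) * nu(x2) = 1 * 1 = 1.
  x3: f(x3) * nu(x3) = 1/2 * 2/3 = 1/3.
Summing: mu(A) = 0 + 1 + 1/3 = 4/3.

4/3


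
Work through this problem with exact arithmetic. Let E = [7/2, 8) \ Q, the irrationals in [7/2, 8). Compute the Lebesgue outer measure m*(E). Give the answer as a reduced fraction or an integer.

The interval I = [7/2, 8) has m(I) = 8 - 7/2 = 9/2 (endpoints are measure-zero, so open/closed/half-open agree). Write I = (I cap Q) u (I \ Q). The rationals in I are countable, so m*(I cap Q) = 0 (cover each rational by intervals whose total length is arbitrarily small). By countable subadditivity m*(I) <= m*(I cap Q) + m*(I \ Q), hence m*(I \ Q) >= m(I) = 9/2. The reverse inequality m*(I \ Q) <= m*(I) = 9/2 is trivial since (I \ Q) is a subset of I. Therefore m*(I \ Q) = 9/2.

9/2


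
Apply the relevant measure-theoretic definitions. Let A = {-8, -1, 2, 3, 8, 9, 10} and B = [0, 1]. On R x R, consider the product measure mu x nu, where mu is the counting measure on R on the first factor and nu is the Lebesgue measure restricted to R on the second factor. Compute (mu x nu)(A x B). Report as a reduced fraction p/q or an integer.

For a measurable rectangle A x B, the product measure satisfies
  (mu x nu)(A x B) = mu(A) * nu(B).
  mu(A) = 7.
  nu(B) = 1.
  (mu x nu)(A x B) = 7 * 1 = 7.

7


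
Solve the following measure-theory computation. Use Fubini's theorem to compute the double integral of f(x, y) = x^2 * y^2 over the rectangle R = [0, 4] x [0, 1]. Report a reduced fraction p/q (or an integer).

f(x, y) is a tensor product of a function of x and a function of y, and both factors are bounded continuous (hence Lebesgue integrable) on the rectangle, so Fubini's theorem applies:
  integral_R f d(m x m) = (integral_a1^b1 x^2 dx) * (integral_a2^b2 y^2 dy).
Inner integral in x: integral_{0}^{4} x^2 dx = (4^3 - 0^3)/3
  = 64/3.
Inner integral in y: integral_{0}^{1} y^2 dy = (1^3 - 0^3)/3
  = 1/3.
Product: (64/3) * (1/3) = 64/9.

64/9


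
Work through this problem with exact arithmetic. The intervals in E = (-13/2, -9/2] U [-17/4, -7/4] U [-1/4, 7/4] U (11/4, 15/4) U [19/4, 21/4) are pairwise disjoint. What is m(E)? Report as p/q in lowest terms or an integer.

For pairwise disjoint intervals, m(union_i I_i) = sum_i m(I_i),
and m is invariant under swapping open/closed endpoints (single points have measure 0).
So m(E) = sum_i (b_i - a_i).
  I_1 has length -9/2 - (-13/2) = 2.
  I_2 has length -7/4 - (-17/4) = 5/2.
  I_3 has length 7/4 - (-1/4) = 2.
  I_4 has length 15/4 - 11/4 = 1.
  I_5 has length 21/4 - 19/4 = 1/2.
Summing:
  m(E) = 2 + 5/2 + 2 + 1 + 1/2 = 8.

8


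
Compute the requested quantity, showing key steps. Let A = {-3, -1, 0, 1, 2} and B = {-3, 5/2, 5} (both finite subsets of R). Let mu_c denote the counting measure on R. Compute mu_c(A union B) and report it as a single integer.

Counting measure on a finite set equals cardinality. By inclusion-exclusion, |A union B| = |A| + |B| - |A cap B|.
|A| = 5, |B| = 3, |A cap B| = 1.
So mu_c(A union B) = 5 + 3 - 1 = 7.

7


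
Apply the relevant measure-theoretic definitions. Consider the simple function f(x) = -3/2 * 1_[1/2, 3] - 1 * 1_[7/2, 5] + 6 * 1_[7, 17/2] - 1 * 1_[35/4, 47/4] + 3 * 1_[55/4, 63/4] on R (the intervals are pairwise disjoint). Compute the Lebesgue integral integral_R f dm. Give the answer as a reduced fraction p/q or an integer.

For a simple function f = sum_i c_i * 1_{A_i} with disjoint A_i,
  integral f dm = sum_i c_i * m(A_i).
Lengths of the A_i:
  m(A_1) = 3 - 1/2 = 5/2.
  m(A_2) = 5 - 7/2 = 3/2.
  m(A_3) = 17/2 - 7 = 3/2.
  m(A_4) = 47/4 - 35/4 = 3.
  m(A_5) = 63/4 - 55/4 = 2.
Contributions c_i * m(A_i):
  (-3/2) * (5/2) = -15/4.
  (-1) * (3/2) = -3/2.
  (6) * (3/2) = 9.
  (-1) * (3) = -3.
  (3) * (2) = 6.
Total: -15/4 - 3/2 + 9 - 3 + 6 = 27/4.

27/4


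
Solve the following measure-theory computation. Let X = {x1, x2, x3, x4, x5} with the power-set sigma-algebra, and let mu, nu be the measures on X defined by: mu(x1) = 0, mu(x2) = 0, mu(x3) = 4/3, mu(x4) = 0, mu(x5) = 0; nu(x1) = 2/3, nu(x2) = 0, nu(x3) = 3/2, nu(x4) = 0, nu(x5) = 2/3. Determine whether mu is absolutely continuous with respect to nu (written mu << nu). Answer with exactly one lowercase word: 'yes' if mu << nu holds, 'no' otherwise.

mu << nu means: every nu-null measurable set is also mu-null; equivalently, for every atom x, if nu({x}) = 0 then mu({x}) = 0.
Checking each atom:
  x1: nu = 2/3 > 0 -> no constraint.
  x2: nu = 0, mu = 0 -> consistent with mu << nu.
  x3: nu = 3/2 > 0 -> no constraint.
  x4: nu = 0, mu = 0 -> consistent with mu << nu.
  x5: nu = 2/3 > 0 -> no constraint.
No atom violates the condition. Therefore mu << nu.

yes


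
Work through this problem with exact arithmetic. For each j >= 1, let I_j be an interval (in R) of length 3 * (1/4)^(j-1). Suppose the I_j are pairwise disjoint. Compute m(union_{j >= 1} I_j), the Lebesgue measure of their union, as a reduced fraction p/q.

By countable additivity of the Lebesgue measure on pairwise disjoint measurable sets,
  m(union_{j >= 1} I_j) = sum_{j >= 1} m(I_j) = sum_{j >= 1} a * r^(j-1),
  with a = 3 and r = 1/4.
Since 0 < r = 1/4 < 1, the geometric series converges:
  sum_{j >= 1} a * r^(j-1) = a / (1 - r).
  = 3 / (1 - 1/4)
  = 3 / (3/4)
  = 4.

4


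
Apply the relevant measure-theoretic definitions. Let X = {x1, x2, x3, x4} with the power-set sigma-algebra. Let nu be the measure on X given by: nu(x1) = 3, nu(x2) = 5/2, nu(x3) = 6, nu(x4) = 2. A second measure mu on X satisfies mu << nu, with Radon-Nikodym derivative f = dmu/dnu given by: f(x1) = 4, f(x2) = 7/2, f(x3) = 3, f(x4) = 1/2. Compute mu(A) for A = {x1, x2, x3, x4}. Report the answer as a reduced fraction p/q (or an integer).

By the defining property of the Radon-Nikodym derivative, for every measurable set A,
  mu(A) = integral_A f dnu.
Since nu is a discrete measure concentrated on the atoms of X, the integral over A reduces to the sum
  mu(A) = sum_{x in A} f(x) * nu({x}).
Computing each term:
  x1: f(x1) * nu(x1) = 4 * 3 = 12.
  x2: f(x2) * nu(x2) = 7/2 * 5/2 = 35/4.
  x3: f(x3) * nu(x3) = 3 * 6 = 18.
  x4: f(x4) * nu(x4) = 1/2 * 2 = 1.
Summing: mu(A) = 12 + 35/4 + 18 + 1 = 159/4.

159/4


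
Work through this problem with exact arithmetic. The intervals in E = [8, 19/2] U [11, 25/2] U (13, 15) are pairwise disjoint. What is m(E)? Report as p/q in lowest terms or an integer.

For pairwise disjoint intervals, m(union_i I_i) = sum_i m(I_i),
and m is invariant under swapping open/closed endpoints (single points have measure 0).
So m(E) = sum_i (b_i - a_i).
  I_1 has length 19/2 - 8 = 3/2.
  I_2 has length 25/2 - 11 = 3/2.
  I_3 has length 15 - 13 = 2.
Summing:
  m(E) = 3/2 + 3/2 + 2 = 5.

5


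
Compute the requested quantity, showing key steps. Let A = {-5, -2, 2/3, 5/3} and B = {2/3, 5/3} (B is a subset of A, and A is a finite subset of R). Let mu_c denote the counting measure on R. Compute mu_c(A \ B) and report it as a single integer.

Counting measure assigns mu_c(E) = |E| (number of elements) when E is finite. For B subset A, A \ B is the set of elements of A not in B, so |A \ B| = |A| - |B|.
|A| = 4, |B| = 2, so mu_c(A \ B) = 4 - 2 = 2.

2


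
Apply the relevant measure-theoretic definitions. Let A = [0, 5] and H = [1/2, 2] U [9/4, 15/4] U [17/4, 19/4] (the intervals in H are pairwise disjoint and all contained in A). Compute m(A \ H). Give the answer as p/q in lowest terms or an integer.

The ambient interval has length m(A) = 5 - 0 = 5.
Since the holes are disjoint and sit inside A, by finite additivity
  m(H) = sum_i (b_i - a_i), and m(A \ H) = m(A) - m(H).
Computing the hole measures:
  m(H_1) = 2 - 1/2 = 3/2.
  m(H_2) = 15/4 - 9/4 = 3/2.
  m(H_3) = 19/4 - 17/4 = 1/2.
Summed: m(H) = 3/2 + 3/2 + 1/2 = 7/2.
So m(A \ H) = 5 - 7/2 = 3/2.

3/2


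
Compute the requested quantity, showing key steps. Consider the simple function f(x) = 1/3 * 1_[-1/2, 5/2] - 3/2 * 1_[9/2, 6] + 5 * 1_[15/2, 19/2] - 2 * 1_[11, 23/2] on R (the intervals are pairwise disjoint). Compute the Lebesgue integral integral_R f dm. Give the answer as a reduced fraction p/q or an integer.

For a simple function f = sum_i c_i * 1_{A_i} with disjoint A_i,
  integral f dm = sum_i c_i * m(A_i).
Lengths of the A_i:
  m(A_1) = 5/2 - (-1/2) = 3.
  m(A_2) = 6 - 9/2 = 3/2.
  m(A_3) = 19/2 - 15/2 = 2.
  m(A_4) = 23/2 - 11 = 1/2.
Contributions c_i * m(A_i):
  (1/3) * (3) = 1.
  (-3/2) * (3/2) = -9/4.
  (5) * (2) = 10.
  (-2) * (1/2) = -1.
Total: 1 - 9/4 + 10 - 1 = 31/4.

31/4


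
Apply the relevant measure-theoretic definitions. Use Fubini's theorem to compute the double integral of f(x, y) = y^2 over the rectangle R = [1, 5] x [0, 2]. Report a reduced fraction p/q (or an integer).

f(x, y) is a tensor product of a function of x and a function of y, and both factors are bounded continuous (hence Lebesgue integrable) on the rectangle, so Fubini's theorem applies:
  integral_R f d(m x m) = (integral_a1^b1 1 dx) * (integral_a2^b2 y^2 dy).
Inner integral in x: integral_{1}^{5} 1 dx = (5^1 - 1^1)/1
  = 4.
Inner integral in y: integral_{0}^{2} y^2 dy = (2^3 - 0^3)/3
  = 8/3.
Product: (4) * (8/3) = 32/3.

32/3


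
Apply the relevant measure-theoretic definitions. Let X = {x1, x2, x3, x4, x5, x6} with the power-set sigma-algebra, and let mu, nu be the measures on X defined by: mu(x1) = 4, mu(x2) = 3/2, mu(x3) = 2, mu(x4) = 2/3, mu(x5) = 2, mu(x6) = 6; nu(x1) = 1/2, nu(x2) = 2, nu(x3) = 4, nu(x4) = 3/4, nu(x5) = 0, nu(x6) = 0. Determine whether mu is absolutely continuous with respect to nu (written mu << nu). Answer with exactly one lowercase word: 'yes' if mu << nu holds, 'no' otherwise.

mu << nu means: every nu-null measurable set is also mu-null; equivalently, for every atom x, if nu({x}) = 0 then mu({x}) = 0.
Checking each atom:
  x1: nu = 1/2 > 0 -> no constraint.
  x2: nu = 2 > 0 -> no constraint.
  x3: nu = 4 > 0 -> no constraint.
  x4: nu = 3/4 > 0 -> no constraint.
  x5: nu = 0, mu = 2 > 0 -> violates mu << nu.
  x6: nu = 0, mu = 6 > 0 -> violates mu << nu.
The atom(s) x5, x6 violate the condition (nu = 0 but mu > 0). Therefore mu is NOT absolutely continuous w.r.t. nu.

no


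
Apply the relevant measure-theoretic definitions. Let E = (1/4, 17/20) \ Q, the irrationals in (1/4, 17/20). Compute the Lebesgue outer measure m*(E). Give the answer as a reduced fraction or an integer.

The interval I = (1/4, 17/20) has m(I) = 17/20 - 1/4 = 3/5 (endpoints are measure-zero, so open/closed/half-open agree). Write I = (I cap Q) u (I \ Q). The rationals in I are countable, so m*(I cap Q) = 0 (cover each rational by intervals whose total length is arbitrarily small). By countable subadditivity m*(I) <= m*(I cap Q) + m*(I \ Q), hence m*(I \ Q) >= m(I) = 3/5. The reverse inequality m*(I \ Q) <= m*(I) = 3/5 is trivial since (I \ Q) is a subset of I. Therefore m*(I \ Q) = 3/5.

3/5


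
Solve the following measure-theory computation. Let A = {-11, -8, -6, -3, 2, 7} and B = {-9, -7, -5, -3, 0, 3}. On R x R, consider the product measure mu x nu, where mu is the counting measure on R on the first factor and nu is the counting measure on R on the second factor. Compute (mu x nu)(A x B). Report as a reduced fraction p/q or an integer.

For a measurable rectangle A x B, the product measure satisfies
  (mu x nu)(A x B) = mu(A) * nu(B).
  mu(A) = 6.
  nu(B) = 6.
  (mu x nu)(A x B) = 6 * 6 = 36.

36


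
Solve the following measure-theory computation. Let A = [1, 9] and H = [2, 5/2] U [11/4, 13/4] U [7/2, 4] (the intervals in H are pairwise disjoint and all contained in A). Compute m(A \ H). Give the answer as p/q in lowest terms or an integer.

The ambient interval has length m(A) = 9 - 1 = 8.
Since the holes are disjoint and sit inside A, by finite additivity
  m(H) = sum_i (b_i - a_i), and m(A \ H) = m(A) - m(H).
Computing the hole measures:
  m(H_1) = 5/2 - 2 = 1/2.
  m(H_2) = 13/4 - 11/4 = 1/2.
  m(H_3) = 4 - 7/2 = 1/2.
Summed: m(H) = 1/2 + 1/2 + 1/2 = 3/2.
So m(A \ H) = 8 - 3/2 = 13/2.

13/2


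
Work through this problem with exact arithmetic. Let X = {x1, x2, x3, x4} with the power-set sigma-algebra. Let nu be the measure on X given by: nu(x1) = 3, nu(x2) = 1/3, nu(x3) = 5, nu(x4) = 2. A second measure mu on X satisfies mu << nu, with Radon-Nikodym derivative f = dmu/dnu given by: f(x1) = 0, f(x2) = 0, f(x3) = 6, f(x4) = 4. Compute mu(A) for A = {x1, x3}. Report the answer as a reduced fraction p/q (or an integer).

By the defining property of the Radon-Nikodym derivative, for every measurable set A,
  mu(A) = integral_A f dnu.
Since nu is a discrete measure concentrated on the atoms of X, the integral over A reduces to the sum
  mu(A) = sum_{x in A} f(x) * nu({x}).
Computing each term:
  x1: f(x1) * nu(x1) = 0 * 3 = 0.
  x3: f(x3) * nu(x3) = 6 * 5 = 30.
Summing: mu(A) = 0 + 30 = 30.

30


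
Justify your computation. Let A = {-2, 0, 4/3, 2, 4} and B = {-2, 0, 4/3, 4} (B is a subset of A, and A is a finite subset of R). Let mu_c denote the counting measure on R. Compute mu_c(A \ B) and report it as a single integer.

Counting measure assigns mu_c(E) = |E| (number of elements) when E is finite. For B subset A, A \ B is the set of elements of A not in B, so |A \ B| = |A| - |B|.
|A| = 5, |B| = 4, so mu_c(A \ B) = 5 - 4 = 1.

1


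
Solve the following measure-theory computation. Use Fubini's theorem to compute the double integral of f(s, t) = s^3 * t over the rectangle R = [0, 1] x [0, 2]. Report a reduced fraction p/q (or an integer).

f(s, t) is a tensor product of a function of s and a function of t, and both factors are bounded continuous (hence Lebesgue integrable) on the rectangle, so Fubini's theorem applies:
  integral_R f d(m x m) = (integral_a1^b1 s^3 ds) * (integral_a2^b2 t dt).
Inner integral in s: integral_{0}^{1} s^3 ds = (1^4 - 0^4)/4
  = 1/4.
Inner integral in t: integral_{0}^{2} t dt = (2^2 - 0^2)/2
  = 2.
Product: (1/4) * (2) = 1/2.

1/2


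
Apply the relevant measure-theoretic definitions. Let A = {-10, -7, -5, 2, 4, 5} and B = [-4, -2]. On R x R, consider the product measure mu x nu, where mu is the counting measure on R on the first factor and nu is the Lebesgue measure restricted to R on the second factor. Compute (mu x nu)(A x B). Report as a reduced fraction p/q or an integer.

For a measurable rectangle A x B, the product measure satisfies
  (mu x nu)(A x B) = mu(A) * nu(B).
  mu(A) = 6.
  nu(B) = 2.
  (mu x nu)(A x B) = 6 * 2 = 12.

12
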